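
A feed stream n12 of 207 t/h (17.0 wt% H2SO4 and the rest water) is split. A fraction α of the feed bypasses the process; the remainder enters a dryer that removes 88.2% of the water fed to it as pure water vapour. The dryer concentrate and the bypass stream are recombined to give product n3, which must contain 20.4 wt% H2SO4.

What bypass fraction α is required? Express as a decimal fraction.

0.772

All 207×0.170 = 35.19 t/h of H2SO4 reaches n3, so n3 = 35.19/0.204 = 172.5 t/h and vapour = 34.5 t/h.
The evaporator receives (1−α)·207 of feed at 0.830 water and removes 0.882 of that water:
0.882×0.830×(1−α)×207 = 34.5
(1−α) = 34.5/151.54 = 0.2277;  α = 0.7723.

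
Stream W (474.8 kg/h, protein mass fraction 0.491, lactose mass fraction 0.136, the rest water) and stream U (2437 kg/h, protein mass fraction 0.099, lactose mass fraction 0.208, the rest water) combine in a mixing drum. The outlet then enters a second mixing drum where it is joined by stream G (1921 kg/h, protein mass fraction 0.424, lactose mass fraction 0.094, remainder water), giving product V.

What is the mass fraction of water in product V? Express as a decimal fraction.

Overall, product flow = 4832.8 kg/h.
water in = 474.8×0.373 + 2437×0.693 + 1921×0.482 = 2791.9 kg/h.
water fraction in V = 0.578.

0.578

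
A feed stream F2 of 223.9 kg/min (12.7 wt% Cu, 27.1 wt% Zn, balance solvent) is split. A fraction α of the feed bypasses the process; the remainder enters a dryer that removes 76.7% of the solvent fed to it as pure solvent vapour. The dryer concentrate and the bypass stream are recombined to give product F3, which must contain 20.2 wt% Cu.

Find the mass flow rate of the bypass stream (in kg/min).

All 223.9×0.127 = 28.435 kg/min of Cu reaches F3, so F3 = 28.435/0.202 = 140.77 kg/min and vapour = 83.131 kg/min.
The evaporator receives (1−α)·223.9 of feed at 0.602 solvent and removes 0.767 of that solvent:
0.767×0.602×(1−α)×223.9 = 83.131
(1−α) = 83.131/103.38 = 0.8041;  α = 0.1959.
Bypass flow = 0.1959×223.9 = 43.859 kg/min.

43.86 kg/min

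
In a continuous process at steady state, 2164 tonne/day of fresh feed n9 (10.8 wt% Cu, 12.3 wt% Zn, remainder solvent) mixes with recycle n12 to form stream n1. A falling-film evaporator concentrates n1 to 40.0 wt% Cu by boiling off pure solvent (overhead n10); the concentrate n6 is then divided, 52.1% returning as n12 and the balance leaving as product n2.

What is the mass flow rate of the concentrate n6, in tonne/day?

1220 tonne/day

Overall Cu balance (none leaves overhead): Cu in fresh feed = Cu in product, i.e. 2164×0.108 = (1−0.521)·n6·0.400.
n6 = 233.71/(0.400×0.479) = 1219.8 tonne/day.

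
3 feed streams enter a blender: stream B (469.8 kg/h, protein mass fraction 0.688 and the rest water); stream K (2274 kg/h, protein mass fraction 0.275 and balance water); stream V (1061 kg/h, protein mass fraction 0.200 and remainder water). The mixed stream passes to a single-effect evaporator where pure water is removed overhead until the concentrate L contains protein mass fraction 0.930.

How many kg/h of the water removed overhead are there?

2557 kg/h

protein entering = 469.8×0.688 + 2274×0.275 + 1061×0.200 = 1160.8 kg/h.
All protein reports to L, so L = 1160.8/0.930 = 1248.1 kg/h.
Total feed = 3804.8 kg/h; overhead = 3804.8 − 1248.1 = 2556.7 kg/h.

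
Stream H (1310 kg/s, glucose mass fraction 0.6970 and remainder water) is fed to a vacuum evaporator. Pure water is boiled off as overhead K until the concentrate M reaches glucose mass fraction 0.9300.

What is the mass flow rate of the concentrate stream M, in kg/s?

glucose is conserved: 1310×0.697 = 913.07 kg/s all reports to the concentrate.
Concentrate = 913.07/(target fraction) = 981.8 kg/s.

981.8 kg/s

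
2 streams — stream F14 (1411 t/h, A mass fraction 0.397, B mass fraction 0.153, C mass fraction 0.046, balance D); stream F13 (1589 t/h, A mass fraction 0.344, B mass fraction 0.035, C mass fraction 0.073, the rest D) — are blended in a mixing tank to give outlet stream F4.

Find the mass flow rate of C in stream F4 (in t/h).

C out = C in = 1411×0.046 + 1589×0.073 = 180.9 t/h.

180.9 t/h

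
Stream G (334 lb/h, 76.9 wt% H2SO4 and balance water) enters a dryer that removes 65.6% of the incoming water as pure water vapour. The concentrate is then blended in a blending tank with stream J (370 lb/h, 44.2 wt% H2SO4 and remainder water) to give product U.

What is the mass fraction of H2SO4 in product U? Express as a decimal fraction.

Vapour removed = 0.656×0.231×334 = 50.613 lb/h; concentrate = 283.39 lb/h.
H2SO4 reaching the mixer = 256.85 (from concentrate) + 370×0.442 = 420.39 lb/h.
Product flow = 283.39 + 370 = 653.39 lb/h; H2SO4 fraction = 0.643.

0.643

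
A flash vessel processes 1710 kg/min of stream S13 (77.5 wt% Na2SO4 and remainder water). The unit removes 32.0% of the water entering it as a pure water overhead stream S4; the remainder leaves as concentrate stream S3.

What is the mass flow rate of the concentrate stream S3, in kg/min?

1587 kg/min

water entering = 1710×0.225 = 384.75 kg/min; overhead removed = 0.320×384.75 = 123.12 kg/min.
Concentrate = 1710 − 123.12 = 1586.9 kg/min.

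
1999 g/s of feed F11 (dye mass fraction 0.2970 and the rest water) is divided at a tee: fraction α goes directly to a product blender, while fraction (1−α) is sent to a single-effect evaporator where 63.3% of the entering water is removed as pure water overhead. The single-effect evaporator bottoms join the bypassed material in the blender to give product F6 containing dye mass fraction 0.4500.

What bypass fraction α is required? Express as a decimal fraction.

All 1999×0.297 = 593.7 g/s of dye reaches F6, so F6 = 593.7/0.450 = 1319.3 g/s and vapour = 679.66 g/s.
The evaporator receives (1−α)·1999 of feed at 0.703 water and removes 0.633 of that water:
0.633×0.703×(1−α)×1999 = 679.66
(1−α) = 679.66/889.55 = 0.7640;  α = 0.2360.

0.236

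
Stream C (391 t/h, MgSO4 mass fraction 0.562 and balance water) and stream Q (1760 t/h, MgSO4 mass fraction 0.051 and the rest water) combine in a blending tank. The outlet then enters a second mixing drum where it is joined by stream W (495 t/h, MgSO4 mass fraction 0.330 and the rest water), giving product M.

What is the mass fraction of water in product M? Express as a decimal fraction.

0.821

Overall, product flow = 2646 t/h.
water in = 391×0.438 + 1760×0.949 + 495×0.670 = 2173.1 t/h.
water fraction in M = 0.821.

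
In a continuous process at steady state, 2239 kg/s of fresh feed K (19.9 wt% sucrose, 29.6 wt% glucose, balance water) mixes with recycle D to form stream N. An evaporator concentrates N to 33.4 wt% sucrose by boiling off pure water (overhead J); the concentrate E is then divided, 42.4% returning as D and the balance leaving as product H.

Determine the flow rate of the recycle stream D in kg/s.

982 kg/s

Overall sucrose balance (none leaves overhead): sucrose in fresh feed = sucrose in product, i.e. 2239×0.199 = (1−0.424)·E·0.334.
E = 445.56/(0.334×0.576) = 2316 kg/s.
Recycle D = 0.424×2316 = 981.98 kg/s.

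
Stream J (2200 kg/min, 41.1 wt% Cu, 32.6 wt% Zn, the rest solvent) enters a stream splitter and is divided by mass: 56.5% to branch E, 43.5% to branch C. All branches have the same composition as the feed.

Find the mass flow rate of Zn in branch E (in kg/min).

Branch E total = 0.565×2200 = 1243 kg/min.
Zn in E = 0.326×1243 = 405.22 kg/min.

405.2 kg/min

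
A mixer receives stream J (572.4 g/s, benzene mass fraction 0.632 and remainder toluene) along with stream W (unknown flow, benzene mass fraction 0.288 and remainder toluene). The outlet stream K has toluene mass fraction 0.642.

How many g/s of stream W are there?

Let W be the unknown flow. Total out = 572.4 + W.
toluene balance: 210.64 + 0.712·W = 0.642·(572.4 + W)
(0.712 − 0.642)·W = 0.642×572.4 − 210.64 = 156.84
W = 156.84 / 0.070 = 2240.5 g/s

2241 g/s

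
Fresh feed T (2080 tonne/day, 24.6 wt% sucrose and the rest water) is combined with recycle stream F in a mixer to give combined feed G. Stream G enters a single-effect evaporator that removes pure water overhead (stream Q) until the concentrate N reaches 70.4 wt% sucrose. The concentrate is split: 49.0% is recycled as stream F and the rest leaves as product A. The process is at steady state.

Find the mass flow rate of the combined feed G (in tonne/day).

Overall sucrose balance (none leaves overhead): sucrose in fresh feed = sucrose in product, i.e. 2080×0.246 = (1−0.490)·N·0.704.
N = 511.68/(0.704×0.510) = 1425.1 tonne/day.
Recycle F = 0.490×1425.1 = 698.32 tonne/day.
Combined feed G = 2080 + 698.32 = 2778.3 tonne/day.

2778 tonne/day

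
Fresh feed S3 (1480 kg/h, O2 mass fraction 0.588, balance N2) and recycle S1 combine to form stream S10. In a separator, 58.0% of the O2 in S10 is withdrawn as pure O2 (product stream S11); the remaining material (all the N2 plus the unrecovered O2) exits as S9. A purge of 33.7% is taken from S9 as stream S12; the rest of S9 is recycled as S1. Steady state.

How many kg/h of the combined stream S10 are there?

3015 kg/h

N2 enters only via S3 and leaves only via the purge: 1480×0.412 = 0.337×(N2 in S9), and the separator passes all N2, so N2 in S10 = N2 in S9 = 1809.4 kg/h.
O2 in S10: m_A = 1480×0.588 + (1−0.337)·(1−0.580)·m_A, so m_A = 870.24/0.7215 = 1206.1 kg/h.
S10 = 1206.1 + 1809.4 = 3015.5 kg/h.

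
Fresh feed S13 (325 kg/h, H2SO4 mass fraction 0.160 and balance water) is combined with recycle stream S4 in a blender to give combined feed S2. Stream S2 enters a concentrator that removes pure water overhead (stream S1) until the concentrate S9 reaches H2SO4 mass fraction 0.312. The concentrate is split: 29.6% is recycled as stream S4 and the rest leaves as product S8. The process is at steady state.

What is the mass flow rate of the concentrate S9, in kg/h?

Overall H2SO4 balance (none leaves overhead): H2SO4 in fresh feed = H2SO4 in product, i.e. 325×0.160 = (1−0.296)·S9·0.312.
S9 = 52/(0.312×0.704) = 236.74 kg/h.

236.7 kg/h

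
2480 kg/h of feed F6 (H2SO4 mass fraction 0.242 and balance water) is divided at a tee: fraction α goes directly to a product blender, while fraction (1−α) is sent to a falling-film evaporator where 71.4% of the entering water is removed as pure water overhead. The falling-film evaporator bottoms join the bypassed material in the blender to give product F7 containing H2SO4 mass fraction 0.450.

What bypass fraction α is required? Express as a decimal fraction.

0.146

All 2480×0.242 = 600.16 kg/h of H2SO4 reaches F7, so F7 = 600.16/0.450 = 1333.7 kg/h and vapour = 1146.3 kg/h.
The evaporator receives (1−α)·2480 of feed at 0.758 water and removes 0.714 of that water:
0.714×0.758×(1−α)×2480 = 1146.3
(1−α) = 1146.3/1342.2 = 0.8541;  α = 0.1459.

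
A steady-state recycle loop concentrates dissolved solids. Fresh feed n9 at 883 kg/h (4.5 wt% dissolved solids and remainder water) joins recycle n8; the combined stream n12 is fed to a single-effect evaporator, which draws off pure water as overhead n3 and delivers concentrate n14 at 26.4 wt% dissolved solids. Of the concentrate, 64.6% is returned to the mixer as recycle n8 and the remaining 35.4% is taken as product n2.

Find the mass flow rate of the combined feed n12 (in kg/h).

Overall dissolved solids balance (none leaves overhead): dissolved solids in fresh feed = dissolved solids in product, i.e. 883×0.045 = (1−0.646)·n14·0.264.
n14 = 39.735/(0.264×0.354) = 425.17 kg/h.
Recycle n8 = 0.646×425.17 = 274.66 kg/h.
Combined feed n12 = 883 + 274.66 = 1157.7 kg/h.

1158 kg/h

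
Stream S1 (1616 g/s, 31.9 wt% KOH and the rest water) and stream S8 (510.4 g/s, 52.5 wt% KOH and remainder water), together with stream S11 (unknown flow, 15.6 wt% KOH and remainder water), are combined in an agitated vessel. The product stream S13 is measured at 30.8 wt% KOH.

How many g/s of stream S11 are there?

845.6 g/s

Let S11 be the unknown flow. Total out = 2126.4 + S11.
KOH balance: 783.46 + 0.156·S11 = 0.308·(2126.4 + S11)
(0.156 − 0.308)·S11 = 0.308×2126.4 − 783.46 = -128.53
S11 = -128.53 / -0.152 = 845.61 g/s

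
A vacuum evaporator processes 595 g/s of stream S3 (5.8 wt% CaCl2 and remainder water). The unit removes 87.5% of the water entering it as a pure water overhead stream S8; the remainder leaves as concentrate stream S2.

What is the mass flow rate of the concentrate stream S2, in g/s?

water entering = 595×0.942 = 560.49 g/s; overhead removed = 0.875×560.49 = 490.43 g/s.
Concentrate = 595 − 490.43 = 104.57 g/s.

104.6 g/s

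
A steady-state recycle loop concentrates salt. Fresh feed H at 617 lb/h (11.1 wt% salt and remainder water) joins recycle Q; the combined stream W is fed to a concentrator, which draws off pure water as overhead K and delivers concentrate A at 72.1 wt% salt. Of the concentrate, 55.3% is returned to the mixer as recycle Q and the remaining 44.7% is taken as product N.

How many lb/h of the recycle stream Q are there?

117.5 lb/h

Overall salt balance (none leaves overhead): salt in fresh feed = salt in product, i.e. 617×0.111 = (1−0.553)·A·0.721.
A = 68.487/(0.721×0.447) = 212.5 lb/h.
Recycle Q = 0.553×212.5 = 117.51 lb/h.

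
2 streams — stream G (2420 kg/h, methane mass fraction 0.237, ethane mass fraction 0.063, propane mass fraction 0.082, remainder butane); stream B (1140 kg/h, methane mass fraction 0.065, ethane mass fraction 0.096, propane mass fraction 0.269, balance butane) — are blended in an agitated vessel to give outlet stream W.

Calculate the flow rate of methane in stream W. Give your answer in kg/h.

647.6 kg/h

methane out = methane in = 2420×0.237 + 1140×0.065 = 647.64 kg/h.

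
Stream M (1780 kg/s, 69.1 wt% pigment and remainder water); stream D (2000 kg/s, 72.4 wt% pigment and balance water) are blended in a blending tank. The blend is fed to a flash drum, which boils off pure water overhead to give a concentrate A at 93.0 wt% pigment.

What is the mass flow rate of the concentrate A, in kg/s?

pigment entering = 1780×0.691 + 2000×0.724 = 2678 kg/s.
All pigment reports to A, so A = 2678/0.930 = 2879.5 kg/s.

2880 kg/s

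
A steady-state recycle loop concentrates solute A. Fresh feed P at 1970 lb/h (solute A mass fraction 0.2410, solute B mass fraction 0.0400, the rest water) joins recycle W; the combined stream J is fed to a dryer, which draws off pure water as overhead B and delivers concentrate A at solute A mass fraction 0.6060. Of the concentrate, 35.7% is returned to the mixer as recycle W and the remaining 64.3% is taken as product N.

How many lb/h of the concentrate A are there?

Overall solute A balance (none leaves overhead): solute A in fresh feed = solute A in product, i.e. 1970×0.241 = (1−0.357)·A·0.606.
A = 474.77/(0.606×0.643) = 1218.4 lb/h.

1218 lb/h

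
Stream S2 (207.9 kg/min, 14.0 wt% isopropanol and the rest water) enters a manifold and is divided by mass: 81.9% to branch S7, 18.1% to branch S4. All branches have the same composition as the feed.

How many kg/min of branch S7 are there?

Branch S7 flow = 0.819×207.9 = 170.27 kg/min.

170.3 kg/min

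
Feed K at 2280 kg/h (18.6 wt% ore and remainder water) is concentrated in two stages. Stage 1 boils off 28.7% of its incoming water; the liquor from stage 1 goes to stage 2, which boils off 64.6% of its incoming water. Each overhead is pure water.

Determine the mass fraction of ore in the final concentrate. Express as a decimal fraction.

0.475

water in feed = 2280×0.814 = 1855.9 kg/h.
After stage 1: water left = (1−0.287)×1855.9 = 1323.3; stream total = 1747.4 kg/h.
After stage 2: water left = (1−0.646)×1323.3 = 468.44; final concentrate = 892.52 kg/h.
ore fraction = 424.08/892.52 = 0.475.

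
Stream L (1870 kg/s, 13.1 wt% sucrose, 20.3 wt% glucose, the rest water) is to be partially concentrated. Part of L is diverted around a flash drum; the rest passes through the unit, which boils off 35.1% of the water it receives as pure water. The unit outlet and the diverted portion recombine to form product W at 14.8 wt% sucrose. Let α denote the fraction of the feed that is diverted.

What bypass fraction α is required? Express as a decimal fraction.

0.509

All 1870×0.131 = 244.97 kg/s of sucrose reaches W, so W = 244.97/0.148 = 1655.2 kg/s and vapour = 214.8 kg/s.
The evaporator receives (1−α)·1870 of feed at 0.666 water and removes 0.351 of that water:
0.351×0.666×(1−α)×1870 = 214.8
(1−α) = 214.8/437.14 = 0.4914;  α = 0.5086.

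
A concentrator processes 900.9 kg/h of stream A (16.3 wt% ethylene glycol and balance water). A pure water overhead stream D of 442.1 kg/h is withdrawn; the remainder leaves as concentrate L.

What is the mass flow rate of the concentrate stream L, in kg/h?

458.8 kg/h

Concentrate = 900.9 − 442.1 = 458.8 kg/h.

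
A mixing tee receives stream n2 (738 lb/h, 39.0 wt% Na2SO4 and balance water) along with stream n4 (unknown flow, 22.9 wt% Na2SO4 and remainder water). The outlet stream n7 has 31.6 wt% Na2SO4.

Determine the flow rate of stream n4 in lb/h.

Let n4 be the unknown flow. Total out = 738 + n4.
Na2SO4 balance: 287.82 + 0.229·n4 = 0.316·(738 + n4)
(0.229 − 0.316)·n4 = 0.316×738 − 287.82 = -54.612
n4 = -54.612 / -0.087 = 627.72 lb/h

627.7 lb/h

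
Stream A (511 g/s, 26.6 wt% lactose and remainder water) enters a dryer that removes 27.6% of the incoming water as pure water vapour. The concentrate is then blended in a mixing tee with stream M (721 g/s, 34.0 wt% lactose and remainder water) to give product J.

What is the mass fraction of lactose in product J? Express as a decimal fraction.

0.338

Vapour removed = 0.276×0.734×511 = 103.52 g/s; concentrate = 407.48 g/s.
lactose reaching the mixer = 135.93 (from concentrate) + 721×0.340 = 381.07 g/s.
Product flow = 407.48 + 721 = 1128.5 g/s; lactose fraction = 0.338.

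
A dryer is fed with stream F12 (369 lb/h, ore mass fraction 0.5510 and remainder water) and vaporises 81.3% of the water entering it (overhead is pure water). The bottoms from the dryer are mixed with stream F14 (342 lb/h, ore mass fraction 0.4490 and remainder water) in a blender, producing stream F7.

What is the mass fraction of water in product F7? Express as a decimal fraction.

Vapour removed = 0.813×0.449×369 = 134.7 lb/h; concentrate = 234.3 lb/h.
water reaching the mixer = 30.982 (from concentrate) + 342×0.551 = 219.42 lb/h.
Product flow = 234.3 + 342 = 576.3 lb/h; water fraction = 0.3807.

0.3807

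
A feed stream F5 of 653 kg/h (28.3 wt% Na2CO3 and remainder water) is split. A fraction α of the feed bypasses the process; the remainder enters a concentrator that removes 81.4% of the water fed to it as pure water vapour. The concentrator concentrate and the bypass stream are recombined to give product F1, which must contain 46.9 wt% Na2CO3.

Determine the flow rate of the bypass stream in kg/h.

All 653×0.283 = 184.8 kg/h of Na2CO3 reaches F1, so F1 = 184.8/0.469 = 394.03 kg/h and vapour = 258.97 kg/h.
The evaporator receives (1−α)·653 of feed at 0.717 water and removes 0.814 of that water:
0.814×0.717×(1−α)×653 = 258.97
(1−α) = 258.97/381.12 = 0.6795;  α = 0.3205.
Bypass flow = 0.3205×653 = 209.28 kg/h.

209.3 kg/h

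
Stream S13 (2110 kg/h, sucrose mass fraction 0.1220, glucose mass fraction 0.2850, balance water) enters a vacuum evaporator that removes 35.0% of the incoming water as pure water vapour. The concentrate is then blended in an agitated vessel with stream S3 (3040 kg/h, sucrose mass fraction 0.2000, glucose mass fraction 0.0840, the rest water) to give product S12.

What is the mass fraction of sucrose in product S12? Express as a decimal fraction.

0.1837

Vapour removed = 0.350×0.593×2110 = 437.93 kg/h; concentrate = 1672.1 kg/h.
sucrose reaching the mixer = 257.42 (from concentrate) + 3040×0.200 = 865.42 kg/h.
Product flow = 1672.1 + 3040 = 4712.1 kg/h; sucrose fraction = 0.1837.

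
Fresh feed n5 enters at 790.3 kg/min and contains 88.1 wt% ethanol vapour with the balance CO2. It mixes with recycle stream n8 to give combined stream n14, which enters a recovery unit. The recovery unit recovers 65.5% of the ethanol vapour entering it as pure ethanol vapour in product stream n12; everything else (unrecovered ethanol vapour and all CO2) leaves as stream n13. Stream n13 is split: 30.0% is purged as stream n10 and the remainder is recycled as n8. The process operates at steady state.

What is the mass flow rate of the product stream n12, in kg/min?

601.2 kg/min

ethanol vapour in n14: m_A = 790.3×0.881 + (1−0.300)·(1−0.655)·m_A, so m_A = 696.25/0.7585 = 917.94 kg/min.
Product n12 = 0.655×917.94 = 601.25 kg/min.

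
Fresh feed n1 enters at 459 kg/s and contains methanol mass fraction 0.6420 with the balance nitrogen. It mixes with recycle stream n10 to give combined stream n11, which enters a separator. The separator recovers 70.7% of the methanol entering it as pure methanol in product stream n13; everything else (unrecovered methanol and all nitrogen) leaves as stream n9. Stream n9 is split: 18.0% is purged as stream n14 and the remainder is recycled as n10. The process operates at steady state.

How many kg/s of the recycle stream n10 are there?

841.8 kg/s

nitrogen enters only via n1 and leaves only via the purge: 459×0.358 = 0.180×(nitrogen in n9), and the separator passes all nitrogen, so nitrogen in n11 = nitrogen in n9 = 912.9 kg/s.
methanol in n11: m_A = 459×0.642 + (1−0.180)·(1−0.707)·m_A, so m_A = 294.68/0.7597 = 387.87 kg/s.
n9 = (1−0.707)×387.87 + 912.9 = 1026.5 kg/s.
Recycle n10 = (1−0.180)×1026.5 = 841.77 kg/s.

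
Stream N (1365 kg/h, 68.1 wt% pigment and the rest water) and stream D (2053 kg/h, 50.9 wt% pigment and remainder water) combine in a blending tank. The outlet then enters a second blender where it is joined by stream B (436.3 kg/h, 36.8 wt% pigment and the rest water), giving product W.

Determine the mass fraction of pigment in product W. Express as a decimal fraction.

0.554

Overall, product flow = 3854.3 kg/h.
pigment in = 1365×0.681 + 2053×0.509 + 436.3×0.368 = 2135.1 kg/h.
pigment fraction in W = 0.554.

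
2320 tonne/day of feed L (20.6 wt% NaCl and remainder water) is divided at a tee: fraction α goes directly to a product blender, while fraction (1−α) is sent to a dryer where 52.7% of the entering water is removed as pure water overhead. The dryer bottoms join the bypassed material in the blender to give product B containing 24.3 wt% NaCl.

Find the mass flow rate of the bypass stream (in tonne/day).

1476 tonne/day

All 2320×0.206 = 477.92 tonne/day of NaCl reaches B, so B = 477.92/0.243 = 1966.7 tonne/day and vapour = 353.25 tonne/day.
The evaporator receives (1−α)·2320 of feed at 0.794 water and removes 0.527 of that water:
0.527×0.794×(1−α)×2320 = 353.25
(1−α) = 353.25/970.78 = 0.3639;  α = 0.6361.
Bypass flow = 0.6361×2320 = 1475.8 tonne/day.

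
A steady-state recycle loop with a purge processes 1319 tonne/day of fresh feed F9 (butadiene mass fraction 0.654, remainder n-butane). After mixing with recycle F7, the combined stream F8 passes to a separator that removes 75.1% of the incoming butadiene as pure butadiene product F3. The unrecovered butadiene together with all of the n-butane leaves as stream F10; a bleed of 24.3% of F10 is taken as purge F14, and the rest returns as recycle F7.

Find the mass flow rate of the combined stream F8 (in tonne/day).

n-butane enters only via F9 and leaves only via the purge: 1319×0.346 = 0.243×(n-butane in F10), and the separator passes all n-butane, so n-butane in F8 = n-butane in F10 = 1878.1 tonne/day.
butadiene in F8: m_A = 1319×0.654 + (1−0.243)·(1−0.751)·m_A, so m_A = 862.63/0.8115 = 1063 tonne/day.
F8 = 1063 + 1878.1 = 2941.1 tonne/day.

2941 tonne/day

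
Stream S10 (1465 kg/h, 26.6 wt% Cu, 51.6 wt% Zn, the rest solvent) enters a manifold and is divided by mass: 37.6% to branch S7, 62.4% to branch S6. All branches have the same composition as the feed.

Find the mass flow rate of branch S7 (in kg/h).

Branch S7 flow = 0.376×1465 = 550.84 kg/h.

550.8 kg/h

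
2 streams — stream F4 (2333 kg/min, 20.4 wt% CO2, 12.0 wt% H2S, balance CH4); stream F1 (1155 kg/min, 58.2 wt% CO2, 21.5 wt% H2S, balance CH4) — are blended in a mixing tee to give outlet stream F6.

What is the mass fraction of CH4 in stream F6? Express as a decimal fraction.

0.519

Total flow out = 2333 + 1155 = 3488 kg/min.
CH4 in = 2333×0.676 + 1155×0.203 = 1811.6 kg/min.
CH4 mass fraction in F6 = 1811.6/3488 = 0.519.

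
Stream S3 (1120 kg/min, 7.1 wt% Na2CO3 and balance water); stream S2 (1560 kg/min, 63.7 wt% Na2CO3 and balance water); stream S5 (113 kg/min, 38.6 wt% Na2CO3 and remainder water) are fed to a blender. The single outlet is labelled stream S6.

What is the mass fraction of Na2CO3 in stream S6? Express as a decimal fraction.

0.400

Total flow out = 1120 + 1560 + 113 = 2793 kg/min.
Na2CO3 in = 1120×0.071 + 1560×0.637 + 113×0.386 = 1116.9 kg/min.
Na2CO3 mass fraction in S6 = 1116.9/2793 = 0.400.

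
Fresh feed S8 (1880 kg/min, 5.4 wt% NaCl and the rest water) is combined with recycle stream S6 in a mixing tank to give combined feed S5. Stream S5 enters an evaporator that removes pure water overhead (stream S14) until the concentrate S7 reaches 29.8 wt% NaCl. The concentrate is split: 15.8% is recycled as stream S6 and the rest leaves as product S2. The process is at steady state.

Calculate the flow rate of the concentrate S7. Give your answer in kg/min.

404.6 kg/min

Overall NaCl balance (none leaves overhead): NaCl in fresh feed = NaCl in product, i.e. 1880×0.054 = (1−0.158)·S7·0.298.
S7 = 101.52/(0.298×0.842) = 404.6 kg/min.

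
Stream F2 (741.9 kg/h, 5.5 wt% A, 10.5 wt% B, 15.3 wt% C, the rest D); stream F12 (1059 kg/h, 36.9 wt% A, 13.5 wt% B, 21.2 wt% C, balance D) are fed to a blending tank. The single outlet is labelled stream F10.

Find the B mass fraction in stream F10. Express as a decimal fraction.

0.1226

Total flow out = 741.9 + 1059 = 1800.9 kg/h.
B in = 741.9×0.105 + 1059×0.135 = 220.86 kg/h.
B mass fraction in F10 = 220.86/1800.9 = 0.1226.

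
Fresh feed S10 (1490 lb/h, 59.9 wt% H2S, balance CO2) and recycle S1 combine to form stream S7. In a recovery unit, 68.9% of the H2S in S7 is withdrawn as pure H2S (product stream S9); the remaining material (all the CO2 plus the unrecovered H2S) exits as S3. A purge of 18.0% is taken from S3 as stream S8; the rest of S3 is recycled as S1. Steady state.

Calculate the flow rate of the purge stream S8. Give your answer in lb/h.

CO2 enters only via S10 and leaves only via the purge: 1490×0.401 = 0.180×(CO2 in S3), and the recovery unit passes all CO2, so CO2 in S7 = CO2 in S3 = 3319.4 lb/h.
H2S in S7: m_A = 1490×0.599 + (1−0.180)·(1−0.689)·m_A, so m_A = 892.51/0.7450 = 1198 lb/h.
S3 = (1−0.689)×1198 + 3319.4 = 3692 lb/h.
Purge S8 = 0.180×3692 = 664.56 lb/h.

664.6 lb/h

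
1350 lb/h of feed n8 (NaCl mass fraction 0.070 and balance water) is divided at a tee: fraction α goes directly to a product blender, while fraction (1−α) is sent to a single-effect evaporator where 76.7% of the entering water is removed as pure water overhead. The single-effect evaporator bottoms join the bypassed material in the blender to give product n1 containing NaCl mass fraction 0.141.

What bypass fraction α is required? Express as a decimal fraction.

All 1350×0.070 = 94.5 lb/h of NaCl reaches n1, so n1 = 94.5/0.141 = 670.21 lb/h and vapour = 679.79 lb/h.
The evaporator receives (1−α)·1350 of feed at 0.930 water and removes 0.767 of that water:
0.767×0.930×(1−α)×1350 = 679.79
(1−α) = 679.79/962.97 = 0.7059;  α = 0.2941.

0.294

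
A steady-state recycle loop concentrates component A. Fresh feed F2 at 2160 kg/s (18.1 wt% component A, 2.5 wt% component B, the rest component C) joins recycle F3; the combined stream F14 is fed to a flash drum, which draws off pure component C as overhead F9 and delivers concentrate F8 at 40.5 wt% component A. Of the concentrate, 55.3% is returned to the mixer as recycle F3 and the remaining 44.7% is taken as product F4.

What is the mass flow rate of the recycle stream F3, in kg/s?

1194 kg/s

Overall component A balance (none leaves overhead): component A in fresh feed = component A in product, i.e. 2160×0.181 = (1−0.553)·F8·0.405.
F8 = 390.96/(0.405×0.447) = 2159.6 kg/s.
Recycle F3 = 0.553×2159.6 = 1194.2 kg/s.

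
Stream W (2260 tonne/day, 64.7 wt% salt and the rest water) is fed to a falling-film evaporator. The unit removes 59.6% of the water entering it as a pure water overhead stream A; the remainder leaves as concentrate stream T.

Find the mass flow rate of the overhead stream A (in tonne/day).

475.5 tonne/day

water entering = 2260×0.353 = 797.78 tonne/day; overhead removed = 0.596×797.78 = 475.48 tonne/day.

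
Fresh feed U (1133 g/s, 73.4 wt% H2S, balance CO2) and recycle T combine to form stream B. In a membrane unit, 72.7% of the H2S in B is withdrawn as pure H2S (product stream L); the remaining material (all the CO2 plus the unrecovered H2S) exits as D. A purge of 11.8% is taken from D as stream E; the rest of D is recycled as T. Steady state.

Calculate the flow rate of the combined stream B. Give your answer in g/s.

CO2 enters only via U and leaves only via the purge: 1133×0.266 = 0.118×(CO2 in D), and the membrane unit passes all CO2, so CO2 in B = CO2 in D = 2554.1 g/s.
H2S in B: m_A = 1133×0.734 + (1−0.118)·(1−0.727)·m_A, so m_A = 831.62/0.7592 = 1095.4 g/s.
B = 1095.4 + 2554.1 = 3649.4 g/s.

3649 g/s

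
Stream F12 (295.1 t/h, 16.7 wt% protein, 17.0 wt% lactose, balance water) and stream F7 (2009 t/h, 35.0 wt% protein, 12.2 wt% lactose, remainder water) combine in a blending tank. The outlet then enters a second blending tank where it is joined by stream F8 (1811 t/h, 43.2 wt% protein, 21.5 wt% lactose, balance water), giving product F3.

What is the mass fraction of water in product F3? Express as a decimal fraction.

Overall, product flow = 4115.1 t/h.
water in = 295.1×0.663 + 2009×0.528 + 1811×0.353 = 1895.7 t/h.
water fraction in F3 = 0.461.

0.461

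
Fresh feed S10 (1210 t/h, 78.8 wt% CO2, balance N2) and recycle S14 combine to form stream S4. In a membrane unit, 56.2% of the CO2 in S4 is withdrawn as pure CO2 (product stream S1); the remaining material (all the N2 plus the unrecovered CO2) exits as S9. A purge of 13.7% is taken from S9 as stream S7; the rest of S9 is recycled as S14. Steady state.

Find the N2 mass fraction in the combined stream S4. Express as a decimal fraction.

N2 enters only via S10 and leaves only via the purge: 1210×0.212 = 0.137×(N2 in S9), and the membrane unit passes all N2, so N2 in S4 = N2 in S9 = 1872.4 t/h.
CO2 in S4: m_A = 1210×0.788 + (1−0.137)·(1−0.562)·m_A, so m_A = 953.48/0.6220 = 1532.9 t/h.
S4 = 1532.9 + 1872.4 = 3405.3 t/h.
N2 fraction in S4 = 1872.4/3405.3 = 0.550.

0.550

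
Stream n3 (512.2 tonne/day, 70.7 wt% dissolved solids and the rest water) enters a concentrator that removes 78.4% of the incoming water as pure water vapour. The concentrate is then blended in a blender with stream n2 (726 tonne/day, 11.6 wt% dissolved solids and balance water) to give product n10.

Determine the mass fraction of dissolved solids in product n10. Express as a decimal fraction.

0.3983

Vapour removed = 0.784×0.293×512.2 = 117.66 tonne/day; concentrate = 394.54 tonne/day.
dissolved solids reaching the mixer = 362.13 (from concentrate) + 726×0.116 = 446.34 tonne/day.
Product flow = 394.54 + 726 = 1120.5 tonne/day; dissolved solids fraction = 0.3983.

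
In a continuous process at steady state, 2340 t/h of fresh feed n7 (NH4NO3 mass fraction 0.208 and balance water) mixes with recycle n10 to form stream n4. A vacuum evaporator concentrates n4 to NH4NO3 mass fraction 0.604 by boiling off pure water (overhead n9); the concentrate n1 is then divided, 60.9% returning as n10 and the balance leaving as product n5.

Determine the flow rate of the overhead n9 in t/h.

Overall NH4NO3 balance (none leaves overhead): NH4NO3 in fresh feed = NH4NO3 in product, i.e. 2340×0.208 = (1−0.609)·n1·0.604.
n1 = 486.72/(0.604×0.391) = 2060.9 t/h.
Recycle n10 = 0.609×2060.9 = 1255.1 t/h.
Combined feed n4 = 2340 + 1255.1 = 3595.1 t/h.
Overhead n9 = n4 − n1 = 3595.1 − 2060.9 = 1534.2 t/h.

1534 t/h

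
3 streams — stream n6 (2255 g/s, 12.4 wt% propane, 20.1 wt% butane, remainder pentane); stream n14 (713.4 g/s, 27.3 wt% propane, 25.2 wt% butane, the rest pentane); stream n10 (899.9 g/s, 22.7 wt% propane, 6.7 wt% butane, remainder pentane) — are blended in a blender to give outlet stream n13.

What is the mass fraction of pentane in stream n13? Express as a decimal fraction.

0.6453

Total flow out = 2255 + 713.4 + 899.9 = 3868.3 g/s.
pentane in = 2255×0.675 + 713.4×0.475 + 899.9×0.706 = 2496.3 g/s.
pentane mass fraction in n13 = 2496.3/3868.3 = 0.6453.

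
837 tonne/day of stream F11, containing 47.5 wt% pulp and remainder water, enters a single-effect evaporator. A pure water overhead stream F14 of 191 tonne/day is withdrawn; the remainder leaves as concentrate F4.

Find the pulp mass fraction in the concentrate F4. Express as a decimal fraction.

pulp is not removed: 837×0.475 = 397.57 tonne/day of pulp enters F4.
Concentrate = 837 − 191 = 646 tonne/day.
Mass fraction = 397.57/646 = 0.615.

0.615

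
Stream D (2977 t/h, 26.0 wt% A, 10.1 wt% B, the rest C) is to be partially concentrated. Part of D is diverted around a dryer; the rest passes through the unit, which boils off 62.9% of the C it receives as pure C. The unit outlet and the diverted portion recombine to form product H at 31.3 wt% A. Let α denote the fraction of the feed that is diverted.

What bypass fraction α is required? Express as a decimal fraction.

All 2977×0.260 = 774.02 t/h of A reaches H, so H = 774.02/0.313 = 2472.9 t/h and vapour = 504.09 t/h.
The evaporator receives (1−α)·2977 of feed at 0.639 C and removes 0.629 of that C:
0.629×0.639×(1−α)×2977 = 504.09
(1−α) = 504.09/1196.5 = 0.4213;  α = 0.5787.

0.579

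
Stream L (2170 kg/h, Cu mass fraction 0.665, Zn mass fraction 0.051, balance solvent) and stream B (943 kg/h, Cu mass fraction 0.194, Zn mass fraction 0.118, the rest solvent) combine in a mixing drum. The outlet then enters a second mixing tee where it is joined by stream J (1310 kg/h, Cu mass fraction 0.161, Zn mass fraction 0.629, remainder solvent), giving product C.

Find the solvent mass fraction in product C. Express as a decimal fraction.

0.348

Overall, product flow = 4423 kg/h.
solvent in = 2170×0.284 + 943×0.688 + 1310×0.210 = 1540.2 kg/h.
solvent fraction in C = 0.348.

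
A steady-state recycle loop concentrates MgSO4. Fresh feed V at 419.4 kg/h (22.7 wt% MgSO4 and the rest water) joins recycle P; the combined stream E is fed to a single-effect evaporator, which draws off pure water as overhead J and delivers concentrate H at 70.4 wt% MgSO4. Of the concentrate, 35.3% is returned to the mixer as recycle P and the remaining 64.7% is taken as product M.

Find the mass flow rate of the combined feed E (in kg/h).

Overall MgSO4 balance (none leaves overhead): MgSO4 in fresh feed = MgSO4 in product, i.e. 419.4×0.227 = (1−0.353)·H·0.704.
H = 95.204/(0.704×0.647) = 209.01 kg/h.
Recycle P = 0.353×209.01 = 73.782 kg/h.
Combined feed E = 419.4 + 73.782 = 493.18 kg/h.

493.2 kg/h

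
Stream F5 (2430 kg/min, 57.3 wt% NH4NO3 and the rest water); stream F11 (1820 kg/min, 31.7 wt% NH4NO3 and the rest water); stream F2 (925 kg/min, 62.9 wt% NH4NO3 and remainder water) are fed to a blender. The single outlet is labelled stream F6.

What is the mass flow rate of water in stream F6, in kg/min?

water out = water in = 2430×0.427 + 1820×0.683 + 925×0.371 = 2623.8 kg/min.

2624 kg/min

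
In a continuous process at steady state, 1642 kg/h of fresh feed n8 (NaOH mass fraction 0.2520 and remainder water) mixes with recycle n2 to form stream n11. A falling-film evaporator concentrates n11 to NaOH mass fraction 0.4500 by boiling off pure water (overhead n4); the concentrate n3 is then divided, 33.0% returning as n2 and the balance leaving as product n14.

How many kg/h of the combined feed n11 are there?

Overall NaOH balance (none leaves overhead): NaOH in fresh feed = NaOH in product, i.e. 1642×0.252 = (1−0.330)·n3·0.450.
n3 = 413.78/(0.450×0.670) = 1372.4 kg/h.
Recycle n2 = 0.330×1372.4 = 452.9 kg/h.
Combined feed n11 = 1642 + 452.9 = 2094.9 kg/h.

2095 kg/h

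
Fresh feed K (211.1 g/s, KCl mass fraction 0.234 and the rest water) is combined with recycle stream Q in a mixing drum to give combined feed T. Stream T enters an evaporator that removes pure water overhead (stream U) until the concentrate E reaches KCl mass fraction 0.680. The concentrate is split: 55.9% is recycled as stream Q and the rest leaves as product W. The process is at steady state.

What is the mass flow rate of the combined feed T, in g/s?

Overall KCl balance (none leaves overhead): KCl in fresh feed = KCl in product, i.e. 211.1×0.234 = (1−0.559)·E·0.680.
E = 49.397/(0.680×0.441) = 164.72 g/s.
Recycle Q = 0.559×164.72 = 92.081 g/s.
Combined feed T = 211.1 + 92.081 = 303.18 g/s.

303.2 g/s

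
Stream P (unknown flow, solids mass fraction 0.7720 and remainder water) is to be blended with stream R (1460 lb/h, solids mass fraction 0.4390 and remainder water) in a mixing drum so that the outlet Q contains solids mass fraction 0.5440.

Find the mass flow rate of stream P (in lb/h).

672.4 lb/h

Let P be the unknown flow. Total out = 1460 + P.
solids balance: 640.94 + 0.772·P = 0.544·(1460 + P)
(0.772 − 0.544)·P = 0.544×1460 − 640.94 = 153.3
P = 153.3 / 0.228 = 672.37 lb/h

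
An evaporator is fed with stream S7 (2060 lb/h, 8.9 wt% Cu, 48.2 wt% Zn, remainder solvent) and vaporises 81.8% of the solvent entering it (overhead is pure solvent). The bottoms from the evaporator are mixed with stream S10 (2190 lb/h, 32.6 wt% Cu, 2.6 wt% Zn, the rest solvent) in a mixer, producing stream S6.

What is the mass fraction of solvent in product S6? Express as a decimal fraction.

0.448

Vapour removed = 0.818×0.429×2060 = 722.9 lb/h; concentrate = 1337.1 lb/h.
solvent reaching the mixer = 160.84 (from concentrate) + 2190×0.648 = 1580 lb/h.
Product flow = 1337.1 + 2190 = 3527.1 lb/h; solvent fraction = 0.448.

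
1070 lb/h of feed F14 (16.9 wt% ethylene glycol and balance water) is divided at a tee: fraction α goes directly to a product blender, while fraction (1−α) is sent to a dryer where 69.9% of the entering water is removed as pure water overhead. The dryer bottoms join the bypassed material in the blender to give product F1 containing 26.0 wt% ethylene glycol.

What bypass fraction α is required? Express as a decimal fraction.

0.397

All 1070×0.169 = 180.83 lb/h of ethylene glycol reaches F1, so F1 = 180.83/0.260 = 695.5 lb/h and vapour = 374.5 lb/h.
The evaporator receives (1−α)·1070 of feed at 0.831 water and removes 0.699 of that water:
0.699×0.831×(1−α)×1070 = 374.5
(1−α) = 374.5/621.53 = 0.6025;  α = 0.3975.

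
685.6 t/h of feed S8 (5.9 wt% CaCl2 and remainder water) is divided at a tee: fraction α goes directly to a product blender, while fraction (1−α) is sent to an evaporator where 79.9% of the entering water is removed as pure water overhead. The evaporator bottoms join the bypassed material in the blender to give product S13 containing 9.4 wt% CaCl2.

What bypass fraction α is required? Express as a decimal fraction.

All 685.6×0.059 = 40.45 t/h of CaCl2 reaches S13, so S13 = 40.45/0.094 = 430.32 t/h and vapour = 255.28 t/h.
The evaporator receives (1−α)·685.6 of feed at 0.941 water and removes 0.799 of that water:
0.799×0.941×(1−α)×685.6 = 255.28
(1−α) = 255.28/515.47 = 0.4952;  α = 0.5048.

0.505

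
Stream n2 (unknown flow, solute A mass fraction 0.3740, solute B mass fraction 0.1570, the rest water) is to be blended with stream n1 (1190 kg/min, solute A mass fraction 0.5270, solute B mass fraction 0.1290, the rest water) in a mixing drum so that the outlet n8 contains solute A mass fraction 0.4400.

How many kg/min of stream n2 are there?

Let n2 be the unknown flow. Total out = 1190 + n2.
solute A balance: 627.13 + 0.374·n2 = 0.440·(1190 + n2)
(0.374 − 0.440)·n2 = 0.440×1190 − 627.13 = -103.53
n2 = -103.53 / -0.066 = 1568.6 kg/min

1569 kg/min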